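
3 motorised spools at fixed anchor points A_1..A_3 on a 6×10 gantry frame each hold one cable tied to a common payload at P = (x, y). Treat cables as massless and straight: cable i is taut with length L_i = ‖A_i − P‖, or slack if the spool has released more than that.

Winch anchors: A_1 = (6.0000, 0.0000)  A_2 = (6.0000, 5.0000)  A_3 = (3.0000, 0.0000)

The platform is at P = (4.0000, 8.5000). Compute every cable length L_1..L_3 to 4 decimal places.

(8.7321, 4.0311, 8.5586)

L_1: Δ = A_1−P = (2.0000, -8.5000) → ‖Δ‖ = √76.2500 = 8.7321
L_2: Δ = A_2−P = (2.0000, -3.5000) → ‖Δ‖ = √16.2500 = 4.0311
L_3: Δ = A_3−P = (-1.0000, -8.5000) → ‖Δ‖ = √73.2500 = 8.5586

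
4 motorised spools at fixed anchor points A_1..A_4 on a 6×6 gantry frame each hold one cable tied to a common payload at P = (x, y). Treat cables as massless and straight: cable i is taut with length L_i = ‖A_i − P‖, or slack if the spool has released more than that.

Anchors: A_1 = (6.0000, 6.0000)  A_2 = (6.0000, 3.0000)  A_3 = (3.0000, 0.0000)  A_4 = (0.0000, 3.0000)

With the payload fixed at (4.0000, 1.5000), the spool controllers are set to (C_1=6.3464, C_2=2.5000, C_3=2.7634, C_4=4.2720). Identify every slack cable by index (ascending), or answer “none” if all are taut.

cable 1: L_1 = ‖A_1−P‖ = 4.9244;  C_1 = 6.3464 → slack
cable 2: L_2 = ‖A_2−P‖ = 2.5000;  C_2 = 2.5000 → taut
cable 3: L_3 = ‖A_3−P‖ = 1.8028;  C_3 = 2.7634 → slack
cable 4: L_4 = ‖A_4−P‖ = 4.2720;  C_4 = 4.2720 → taut

1, 3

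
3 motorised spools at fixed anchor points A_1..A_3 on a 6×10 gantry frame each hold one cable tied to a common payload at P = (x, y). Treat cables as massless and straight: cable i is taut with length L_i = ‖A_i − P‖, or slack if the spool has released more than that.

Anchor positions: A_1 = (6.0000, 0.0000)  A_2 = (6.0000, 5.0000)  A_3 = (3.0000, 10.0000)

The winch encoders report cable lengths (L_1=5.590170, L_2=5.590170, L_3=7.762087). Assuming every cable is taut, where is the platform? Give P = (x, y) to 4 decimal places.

each cable: (A_i−P)·(A_i−P) = L_i²; let q_i = ‖A_i‖²−L_i²
q_1 = 36.0000+0.0000−31.2500 = 4.7500
row 1: 0.0000x − 10.0000y = -25.0000  (q_2=29.7500)
row 2: 6.0000x − 20.0000y = -44.0000  (q_3=48.7500)
Cramer on rows 1–2 → x = 1.0000, y = 2.5000

(1.0000, 2.5000)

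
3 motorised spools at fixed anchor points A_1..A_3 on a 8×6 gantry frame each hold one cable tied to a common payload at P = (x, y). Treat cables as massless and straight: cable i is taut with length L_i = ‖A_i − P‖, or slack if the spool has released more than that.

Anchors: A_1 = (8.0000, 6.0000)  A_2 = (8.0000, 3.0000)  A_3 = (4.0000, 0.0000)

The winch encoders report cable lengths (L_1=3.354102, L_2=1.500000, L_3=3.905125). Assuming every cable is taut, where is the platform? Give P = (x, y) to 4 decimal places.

each cable: (A_i−P)·(A_i−P) = L_i²; let k_i = ‖A_i‖²−L_i²
k_1 = 64.0000+36.0000−11.2500 = 88.7500
row 1: 0.0000x + 6.0000y = 18.0000  (k_2=70.7500)
row 2: 8.0000x + 12.0000y = 88.0000  (k_3=0.7500)
Cramer on rows 1–2 → x = 6.5000, y = 3.0000

(6.5000, 3.0000)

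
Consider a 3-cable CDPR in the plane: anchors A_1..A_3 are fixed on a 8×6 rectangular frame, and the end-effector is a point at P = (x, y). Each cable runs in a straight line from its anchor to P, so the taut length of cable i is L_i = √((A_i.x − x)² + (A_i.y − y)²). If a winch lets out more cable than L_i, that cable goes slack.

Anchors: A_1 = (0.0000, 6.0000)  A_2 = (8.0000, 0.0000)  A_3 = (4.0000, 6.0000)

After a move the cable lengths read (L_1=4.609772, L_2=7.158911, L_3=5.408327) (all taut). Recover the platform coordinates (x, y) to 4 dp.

(1.0000, 1.5000)

expand ‖A_i−P‖²=L_i² and subtract eq 1 (c_i ≔ ‖A_i‖²−L_i²)
c_1 = 0.0000+36.0000−21.2500 = 14.7500
eq1−eq2 → [-16.0000  12.0000]·P = 2.0000
eq1−eq3 → [-8.0000  0.0000]·P = -8.0000
2×2 solve → P = (1.0000, 1.5000)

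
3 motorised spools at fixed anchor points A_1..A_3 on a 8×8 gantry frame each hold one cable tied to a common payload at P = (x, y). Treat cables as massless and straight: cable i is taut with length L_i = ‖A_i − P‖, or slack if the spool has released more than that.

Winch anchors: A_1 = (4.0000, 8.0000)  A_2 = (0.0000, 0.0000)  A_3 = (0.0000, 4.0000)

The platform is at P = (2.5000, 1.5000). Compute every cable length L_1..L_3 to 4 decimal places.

(6.6708, 2.9155, 3.5355)

L_1: Δ = A_1−P = (1.5000, 6.5000) → ‖Δ‖ = √44.5000 = 6.6708
L_2: Δ = A_2−P = (-2.5000, -1.5000) → ‖Δ‖ = √8.5000 = 2.9155
L_3: Δ = A_3−P = (-2.5000, 2.5000) → ‖Δ‖ = √12.5000 = 3.5355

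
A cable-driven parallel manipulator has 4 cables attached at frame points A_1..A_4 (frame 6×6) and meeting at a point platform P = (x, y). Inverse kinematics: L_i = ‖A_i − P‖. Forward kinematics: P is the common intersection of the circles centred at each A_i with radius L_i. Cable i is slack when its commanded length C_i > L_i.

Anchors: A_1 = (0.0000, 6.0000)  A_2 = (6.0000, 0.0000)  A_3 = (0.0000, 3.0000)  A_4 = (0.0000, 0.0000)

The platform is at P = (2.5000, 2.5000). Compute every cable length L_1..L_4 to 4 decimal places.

L_1: Δ = A_1−P = (-2.5000, 3.5000) → ‖Δ‖ = √18.5000 = 4.3012
L_2: Δ = A_2−P = (3.5000, -2.5000) → ‖Δ‖ = √18.5000 = 4.3012
L_3: Δ = A_3−P = (-2.5000, 0.5000) → ‖Δ‖ = √6.5000 = 2.5495
L_4: Δ = A_4−P = (-2.5000, -2.5000) → ‖Δ‖ = √12.5000 = 3.5355

(4.3012, 4.3012, 2.5495, 3.5355)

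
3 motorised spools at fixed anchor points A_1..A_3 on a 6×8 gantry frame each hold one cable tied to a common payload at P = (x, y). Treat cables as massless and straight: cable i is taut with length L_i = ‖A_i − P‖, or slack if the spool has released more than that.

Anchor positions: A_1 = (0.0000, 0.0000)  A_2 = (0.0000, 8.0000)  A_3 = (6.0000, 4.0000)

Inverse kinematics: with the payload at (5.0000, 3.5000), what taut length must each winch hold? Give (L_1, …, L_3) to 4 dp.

L_1 = √((0.0000−5.0000)² + (0.0000−3.5000)²) = 6.1033
L_2 = √((0.0000−5.0000)² + (8.0000−3.5000)²) = 6.7268
L_3 = √((6.0000−5.0000)² + (4.0000−3.5000)²) = 1.1180

(6.1033, 6.7268, 1.1180)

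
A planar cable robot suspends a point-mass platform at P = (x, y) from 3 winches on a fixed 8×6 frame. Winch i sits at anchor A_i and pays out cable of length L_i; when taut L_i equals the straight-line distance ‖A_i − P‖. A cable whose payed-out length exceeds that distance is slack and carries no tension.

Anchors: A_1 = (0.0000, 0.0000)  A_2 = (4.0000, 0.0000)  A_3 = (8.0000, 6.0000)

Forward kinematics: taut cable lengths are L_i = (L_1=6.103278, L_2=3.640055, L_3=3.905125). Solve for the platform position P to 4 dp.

expand ‖A_i−P‖²=L_i² and subtract eq 1 (q_i ≔ ‖A_i‖²−L_i²)
q_1 = 0.0000+0.0000−37.2500 = -37.2500
eq1−eq2 → [-8.0000  0.0000]·P = -40.0000
eq1−eq3 → [-16.0000  -12.0000]·P = -122.0000
2×2 solve → P = (5.0000, 3.5000)

(5.0000, 3.5000)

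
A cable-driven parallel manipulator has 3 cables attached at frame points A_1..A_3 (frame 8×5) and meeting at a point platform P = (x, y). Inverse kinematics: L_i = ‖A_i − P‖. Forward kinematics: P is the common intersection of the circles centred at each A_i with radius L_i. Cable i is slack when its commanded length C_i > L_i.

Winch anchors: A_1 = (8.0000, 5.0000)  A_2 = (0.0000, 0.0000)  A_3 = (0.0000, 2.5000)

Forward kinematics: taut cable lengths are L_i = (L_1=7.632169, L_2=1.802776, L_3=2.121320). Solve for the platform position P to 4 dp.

(1.5000, 1.0000)

expand ‖A_i−P‖²=L_i² and subtract eq 1 (c_i ≔ ‖A_i‖²−L_i²)
c_1 = 64.0000+25.0000−58.2500 = 30.7500
eq1−eq2 → [16.0000  10.0000]·P = 34.0000
eq1−eq3 → [16.0000  5.0000]·P = 29.0000
2×2 solve → P = (1.5000, 1.0000)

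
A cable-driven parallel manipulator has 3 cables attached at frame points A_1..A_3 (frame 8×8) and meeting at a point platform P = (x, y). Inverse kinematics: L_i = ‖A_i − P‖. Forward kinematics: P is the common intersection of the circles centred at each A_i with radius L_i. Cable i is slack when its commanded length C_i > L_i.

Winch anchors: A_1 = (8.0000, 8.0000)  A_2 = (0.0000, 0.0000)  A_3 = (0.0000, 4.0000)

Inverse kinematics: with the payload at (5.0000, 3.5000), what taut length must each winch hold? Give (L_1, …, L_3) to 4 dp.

L_1 = √((8.0000−5.0000)² + (8.0000−3.5000)²) = 5.4083
L_2 = √((0.0000−5.0000)² + (0.0000−3.5000)²) = 6.1033
L_3 = √((0.0000−5.0000)² + (4.0000−3.5000)²) = 5.0249

(5.4083, 6.1033, 5.0249)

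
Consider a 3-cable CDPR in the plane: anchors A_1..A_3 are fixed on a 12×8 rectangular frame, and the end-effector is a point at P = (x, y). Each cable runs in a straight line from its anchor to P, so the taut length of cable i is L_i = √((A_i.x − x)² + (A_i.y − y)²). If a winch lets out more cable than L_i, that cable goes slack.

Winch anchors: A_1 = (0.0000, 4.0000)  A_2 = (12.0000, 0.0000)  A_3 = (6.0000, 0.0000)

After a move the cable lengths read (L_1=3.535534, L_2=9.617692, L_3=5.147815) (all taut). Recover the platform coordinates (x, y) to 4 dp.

expand ‖A_i−P‖²=L_i² and subtract eq 1 (q_i ≔ ‖A_i‖²−L_i²)
q_1 = 0.0000+16.0000−12.5000 = 3.5000
eq1−eq2 → [-24.0000  8.0000]·P = -48.0000
eq1−eq3 → [-12.0000  8.0000]·P = -6.0000
2×2 solve → P = (3.5000, 4.5000)

(3.5000, 4.5000)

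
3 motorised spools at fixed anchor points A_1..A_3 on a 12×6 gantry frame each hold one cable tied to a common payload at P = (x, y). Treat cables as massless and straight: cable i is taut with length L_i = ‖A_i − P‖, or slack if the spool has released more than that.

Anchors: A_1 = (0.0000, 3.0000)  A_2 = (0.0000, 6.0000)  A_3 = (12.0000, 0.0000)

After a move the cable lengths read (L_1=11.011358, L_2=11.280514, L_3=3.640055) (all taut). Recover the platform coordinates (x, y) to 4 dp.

(11.0000, 3.5000)

expand ‖A_i−P‖²=L_i² and subtract eq 1 (q_i ≔ ‖A_i‖²−L_i²)
q_1 = 0.0000+9.0000−121.2500 = -112.2500
eq1−eq2 → [0.0000  -6.0000]·P = -21.0000
eq1−eq3 → [-24.0000  6.0000]·P = -243.0000
2×2 solve → P = (11.0000, 3.5000)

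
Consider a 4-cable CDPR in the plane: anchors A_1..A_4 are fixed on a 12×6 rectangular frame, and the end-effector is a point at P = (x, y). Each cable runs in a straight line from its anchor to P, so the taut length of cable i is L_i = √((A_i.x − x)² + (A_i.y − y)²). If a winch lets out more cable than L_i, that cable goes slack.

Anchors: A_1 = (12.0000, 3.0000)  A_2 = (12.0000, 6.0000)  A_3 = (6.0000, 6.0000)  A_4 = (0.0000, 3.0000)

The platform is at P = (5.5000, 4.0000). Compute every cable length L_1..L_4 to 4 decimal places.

cable 1: Δx=6.5000, Δy=-1.0000; L_1 = √(Δx²+Δy²) = 6.5765
cable 2: Δx=6.5000, Δy=2.0000; L_2 = √(Δx²+Δy²) = 6.8007
cable 3: Δx=0.5000, Δy=2.0000; L_3 = √(Δx²+Δy²) = 2.0616
cable 4: Δx=-5.5000, Δy=-1.0000; L_4 = √(Δx²+Δy²) = 5.5902

(6.5765, 6.8007, 2.0616, 5.5902)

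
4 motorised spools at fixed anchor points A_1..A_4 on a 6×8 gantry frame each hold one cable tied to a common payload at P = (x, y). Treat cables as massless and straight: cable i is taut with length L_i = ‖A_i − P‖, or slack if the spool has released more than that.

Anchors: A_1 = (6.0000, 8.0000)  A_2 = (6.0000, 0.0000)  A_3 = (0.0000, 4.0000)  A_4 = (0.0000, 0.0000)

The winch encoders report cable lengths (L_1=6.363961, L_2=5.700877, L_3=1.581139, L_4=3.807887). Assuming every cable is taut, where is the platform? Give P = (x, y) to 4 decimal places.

(1.5000, 3.5000)

circle eqns → linear via eq_j − eq_1; set q_j = A_j·A_j − L_j²
q_1 = 36.0000+64.0000−40.5000 = 59.5000
0.0000·x + 16.0000·y = q_1−q_2 = 56.0000
12.0000·x + 8.0000·y = q_1−q_3 = 46.0000
12.0000·x + 16.0000·y = q_1−q_4 = 74.0000
solve first two rows → x=1.5000, y=3.5000
check cable 4: ‖A_4−P‖² = 14.5000 ≈ L_4² = 14.5000 ✓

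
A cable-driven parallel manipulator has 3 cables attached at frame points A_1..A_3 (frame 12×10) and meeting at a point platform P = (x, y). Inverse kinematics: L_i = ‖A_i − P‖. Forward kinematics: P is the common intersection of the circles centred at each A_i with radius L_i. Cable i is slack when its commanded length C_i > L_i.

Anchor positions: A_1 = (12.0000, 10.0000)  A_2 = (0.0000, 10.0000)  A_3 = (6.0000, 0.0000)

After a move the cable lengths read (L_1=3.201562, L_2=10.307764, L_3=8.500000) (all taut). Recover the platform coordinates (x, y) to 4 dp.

(10.0000, 7.5000)

each cable: (A_i−P)·(A_i−P) = L_i²; let q_i = ‖A_i‖²−L_i²
q_1 = 144.0000+100.0000−10.2500 = 233.7500
row 1: 24.0000x + 0.0000y = 240.0000  (q_2=-6.2500)
row 2: 12.0000x + 20.0000y = 270.0000  (q_3=-36.2500)
Cramer on rows 1–2 → x = 10.0000, y = 7.5000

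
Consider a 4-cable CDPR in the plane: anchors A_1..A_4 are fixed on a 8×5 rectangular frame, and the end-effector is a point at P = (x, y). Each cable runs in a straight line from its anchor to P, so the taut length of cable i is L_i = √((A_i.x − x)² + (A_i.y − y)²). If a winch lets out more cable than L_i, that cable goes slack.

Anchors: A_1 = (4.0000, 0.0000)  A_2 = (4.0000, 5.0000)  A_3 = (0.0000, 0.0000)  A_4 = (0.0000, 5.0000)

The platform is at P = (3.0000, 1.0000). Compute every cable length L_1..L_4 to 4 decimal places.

(1.4142, 4.1231, 3.1623, 5.0000)

L_1 = √((4.0000−3.0000)² + (0.0000−1.0000)²) = 1.4142
L_2 = √((4.0000−3.0000)² + (5.0000−1.0000)²) = 4.1231
L_3 = √((0.0000−3.0000)² + (0.0000−1.0000)²) = 3.1623
L_4 = √((0.0000−3.0000)² + (5.0000−1.0000)²) = 5.0000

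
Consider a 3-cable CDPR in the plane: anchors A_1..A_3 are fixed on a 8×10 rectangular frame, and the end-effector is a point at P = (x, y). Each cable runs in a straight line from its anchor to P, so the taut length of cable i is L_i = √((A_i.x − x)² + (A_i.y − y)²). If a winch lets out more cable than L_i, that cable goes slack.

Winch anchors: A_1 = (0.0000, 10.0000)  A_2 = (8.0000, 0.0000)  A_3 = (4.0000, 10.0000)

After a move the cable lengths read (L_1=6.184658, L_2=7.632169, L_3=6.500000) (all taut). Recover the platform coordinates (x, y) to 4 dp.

circle eqns → linear via eq_j − eq_1; set k_j = A_j·A_j − L_j²
k_1 = 0.0000+100.0000−38.2500 = 61.7500
-16.0000·x + 20.0000·y = k_1−k_2 = 56.0000
-8.0000·x + 0.0000·y = k_1−k_3 = -12.0000
solve first two rows → x=1.5000, y=4.0000

(1.5000, 4.0000)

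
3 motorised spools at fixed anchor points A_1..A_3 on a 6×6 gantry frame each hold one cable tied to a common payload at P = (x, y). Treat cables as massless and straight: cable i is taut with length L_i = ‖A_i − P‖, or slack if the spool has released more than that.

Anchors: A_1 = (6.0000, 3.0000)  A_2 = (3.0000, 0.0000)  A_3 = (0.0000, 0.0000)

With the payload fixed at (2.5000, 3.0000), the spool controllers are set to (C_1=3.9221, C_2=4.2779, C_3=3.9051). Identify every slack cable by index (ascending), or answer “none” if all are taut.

1, 2

cable 1: √((3.5000)²+(0.0000)²)=3.5000, C_1=3.9221: slack
cable 2: √((0.5000)²+(-3.0000)²)=3.0414, C_2=4.2779: slack
cable 3: √((-2.5000)²+(-3.0000)²)=3.9051, C_3=3.9051: taut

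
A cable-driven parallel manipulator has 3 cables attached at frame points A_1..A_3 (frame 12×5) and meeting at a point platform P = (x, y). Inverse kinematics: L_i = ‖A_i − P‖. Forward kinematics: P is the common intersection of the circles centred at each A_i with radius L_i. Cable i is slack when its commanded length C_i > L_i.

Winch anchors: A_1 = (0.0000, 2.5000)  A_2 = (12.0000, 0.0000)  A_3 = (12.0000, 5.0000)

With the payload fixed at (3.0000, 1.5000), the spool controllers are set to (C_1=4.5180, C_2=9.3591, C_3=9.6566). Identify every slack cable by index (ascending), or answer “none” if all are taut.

1, 2

i=1: geometric 3.1623 vs commanded 4.5180 ⇒ slack
i=2: geometric 9.1241 vs commanded 9.3591 ⇒ slack
i=3: geometric 9.6566 vs commanded 9.6566 ⇒ taut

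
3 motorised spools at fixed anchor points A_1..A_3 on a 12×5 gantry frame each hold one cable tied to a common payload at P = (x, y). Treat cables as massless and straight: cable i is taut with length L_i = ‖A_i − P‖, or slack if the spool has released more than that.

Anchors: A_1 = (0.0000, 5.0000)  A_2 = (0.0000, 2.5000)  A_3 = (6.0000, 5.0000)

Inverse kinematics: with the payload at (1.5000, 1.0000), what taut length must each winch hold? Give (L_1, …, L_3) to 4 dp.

(4.2720, 2.1213, 6.0208)

L_1 = √((0.0000−1.5000)² + (5.0000−1.0000)²) = 4.2720
L_2 = √((0.0000−1.5000)² + (2.5000−1.0000)²) = 2.1213
L_3 = √((6.0000−1.5000)² + (5.0000−1.0000)²) = 6.0208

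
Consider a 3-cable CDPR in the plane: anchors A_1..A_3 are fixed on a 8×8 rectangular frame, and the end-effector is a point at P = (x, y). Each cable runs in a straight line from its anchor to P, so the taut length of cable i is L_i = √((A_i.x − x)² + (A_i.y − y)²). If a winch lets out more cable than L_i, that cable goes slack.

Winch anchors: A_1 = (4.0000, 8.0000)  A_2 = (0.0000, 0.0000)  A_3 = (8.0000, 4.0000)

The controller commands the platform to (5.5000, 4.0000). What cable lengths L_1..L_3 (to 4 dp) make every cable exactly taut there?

L_1: Δ = A_1−P = (-1.5000, 4.0000) → ‖Δ‖ = √18.2500 = 4.2720
L_2: Δ = A_2−P = (-5.5000, -4.0000) → ‖Δ‖ = √46.2500 = 6.8007
L_3: Δ = A_3−P = (2.5000, 0.0000) → ‖Δ‖ = √6.2500 = 2.5000

(4.2720, 6.8007, 2.5000)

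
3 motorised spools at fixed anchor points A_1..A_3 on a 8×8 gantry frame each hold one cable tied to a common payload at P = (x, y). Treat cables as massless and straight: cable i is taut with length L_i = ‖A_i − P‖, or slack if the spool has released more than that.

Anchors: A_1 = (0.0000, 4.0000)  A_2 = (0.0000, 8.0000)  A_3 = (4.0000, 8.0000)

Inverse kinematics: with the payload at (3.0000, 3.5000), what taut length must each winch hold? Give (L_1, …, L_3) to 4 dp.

(3.0414, 5.4083, 4.6098)

cable 1: Δx=-3.0000, Δy=0.5000; L_1 = √(Δx²+Δy²) = 3.0414
cable 2: Δx=-3.0000, Δy=4.5000; L_2 = √(Δx²+Δy²) = 5.4083
cable 3: Δx=1.0000, Δy=4.5000; L_3 = √(Δx²+Δy²) = 4.6098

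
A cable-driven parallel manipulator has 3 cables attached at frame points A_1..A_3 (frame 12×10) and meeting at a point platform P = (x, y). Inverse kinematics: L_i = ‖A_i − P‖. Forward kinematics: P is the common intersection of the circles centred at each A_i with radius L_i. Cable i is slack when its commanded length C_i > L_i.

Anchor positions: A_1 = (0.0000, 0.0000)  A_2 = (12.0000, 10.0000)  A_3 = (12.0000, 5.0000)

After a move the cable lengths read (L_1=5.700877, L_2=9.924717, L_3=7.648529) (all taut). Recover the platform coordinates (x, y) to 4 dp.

(4.5000, 3.5000)

expand ‖A_i−P‖²=L_i² and subtract eq 1 (c_i ≔ ‖A_i‖²−L_i²)
c_1 = 0.0000+0.0000−32.5000 = -32.5000
eq1−eq2 → [-24.0000  -20.0000]·P = -178.0000
eq1−eq3 → [-24.0000  -10.0000]·P = -143.0000
2×2 solve → P = (4.5000, 3.5000)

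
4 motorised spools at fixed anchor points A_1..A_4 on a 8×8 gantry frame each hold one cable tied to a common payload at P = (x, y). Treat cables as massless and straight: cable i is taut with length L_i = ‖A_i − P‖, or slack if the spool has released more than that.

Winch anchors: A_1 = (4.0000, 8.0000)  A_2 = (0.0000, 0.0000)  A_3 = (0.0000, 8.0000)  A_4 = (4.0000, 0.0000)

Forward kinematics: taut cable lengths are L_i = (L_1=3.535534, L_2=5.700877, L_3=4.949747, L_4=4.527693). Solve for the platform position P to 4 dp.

(3.5000, 4.5000)

expand ‖A_i−P‖²=L_i² and subtract eq 1 (q_i ≔ ‖A_i‖²−L_i²)
q_1 = 16.0000+64.0000−12.5000 = 67.5000
eq1−eq2 → [8.0000  16.0000]·P = 100.0000
eq1−eq3 → [8.0000  0.0000]·P = 28.0000
eq1−eq4 → [0.0000  16.0000]·P = 72.0000
2×2 solve → P = (3.5000, 4.5000)
check cable 4: ‖A_4−P‖² = 20.5000 ≈ L_4² = 20.5000 ✓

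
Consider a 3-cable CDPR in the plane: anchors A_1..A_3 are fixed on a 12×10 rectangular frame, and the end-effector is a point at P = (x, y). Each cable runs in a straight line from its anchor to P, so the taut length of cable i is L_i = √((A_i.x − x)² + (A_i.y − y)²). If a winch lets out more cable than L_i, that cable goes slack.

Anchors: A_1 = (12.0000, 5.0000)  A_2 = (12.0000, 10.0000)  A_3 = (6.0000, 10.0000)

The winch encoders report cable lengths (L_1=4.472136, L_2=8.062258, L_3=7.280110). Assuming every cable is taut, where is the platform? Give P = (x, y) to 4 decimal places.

expand ‖A_i−P‖²=L_i² and subtract eq 1 (k_i ≔ ‖A_i‖²−L_i²)
k_1 = 144.0000+25.0000−20.0000 = 149.0000
eq1−eq2 → [0.0000  -10.0000]·P = -30.0000
eq1−eq3 → [12.0000  -10.0000]·P = 66.0000
2×2 solve → P = (8.0000, 3.0000)

(8.0000, 3.0000)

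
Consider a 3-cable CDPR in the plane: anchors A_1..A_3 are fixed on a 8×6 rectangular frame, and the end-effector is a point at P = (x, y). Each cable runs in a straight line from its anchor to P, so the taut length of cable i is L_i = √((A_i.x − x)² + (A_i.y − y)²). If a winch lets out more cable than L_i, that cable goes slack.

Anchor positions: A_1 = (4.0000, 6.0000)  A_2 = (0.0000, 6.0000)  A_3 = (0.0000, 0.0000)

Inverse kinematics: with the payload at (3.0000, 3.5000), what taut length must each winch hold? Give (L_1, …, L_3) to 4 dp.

L_1: Δ = A_1−P = (1.0000, 2.5000) → ‖Δ‖ = √7.2500 = 2.6926
L_2: Δ = A_2−P = (-3.0000, 2.5000) → ‖Δ‖ = √15.2500 = 3.9051
L_3: Δ = A_3−P = (-3.0000, -3.5000) → ‖Δ‖ = √21.2500 = 4.6098

(2.6926, 3.9051, 4.6098)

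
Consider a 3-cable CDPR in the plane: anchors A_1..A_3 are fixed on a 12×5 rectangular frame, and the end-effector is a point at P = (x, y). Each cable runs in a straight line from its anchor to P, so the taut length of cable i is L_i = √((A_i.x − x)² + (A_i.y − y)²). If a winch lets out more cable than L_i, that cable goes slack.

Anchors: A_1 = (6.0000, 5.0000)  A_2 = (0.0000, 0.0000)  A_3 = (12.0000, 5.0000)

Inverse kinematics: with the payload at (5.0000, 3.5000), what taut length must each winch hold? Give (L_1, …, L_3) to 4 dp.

(1.8028, 6.1033, 7.1589)

L_1: Δ = A_1−P = (1.0000, 1.5000) → ‖Δ‖ = √3.2500 = 1.8028
L_2: Δ = A_2−P = (-5.0000, -3.5000) → ‖Δ‖ = √37.2500 = 6.1033
L_3: Δ = A_3−P = (7.0000, 1.5000) → ‖Δ‖ = √51.2500 = 7.1589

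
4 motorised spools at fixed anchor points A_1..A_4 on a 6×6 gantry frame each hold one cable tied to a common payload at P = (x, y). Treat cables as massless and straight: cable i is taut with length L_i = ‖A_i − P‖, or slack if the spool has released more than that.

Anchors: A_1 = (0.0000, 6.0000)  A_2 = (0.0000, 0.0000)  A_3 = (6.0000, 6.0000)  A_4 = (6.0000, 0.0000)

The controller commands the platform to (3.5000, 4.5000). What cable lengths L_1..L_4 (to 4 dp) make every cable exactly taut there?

L_1: Δ = A_1−P = (-3.5000, 1.5000) → ‖Δ‖ = √14.5000 = 3.8079
L_2: Δ = A_2−P = (-3.5000, -4.5000) → ‖Δ‖ = √32.5000 = 5.7009
L_3: Δ = A_3−P = (2.5000, 1.5000) → ‖Δ‖ = √8.5000 = 2.9155
L_4: Δ = A_4−P = (2.5000, -4.5000) → ‖Δ‖ = √26.5000 = 5.1478

(3.8079, 5.7009, 2.9155, 5.1478)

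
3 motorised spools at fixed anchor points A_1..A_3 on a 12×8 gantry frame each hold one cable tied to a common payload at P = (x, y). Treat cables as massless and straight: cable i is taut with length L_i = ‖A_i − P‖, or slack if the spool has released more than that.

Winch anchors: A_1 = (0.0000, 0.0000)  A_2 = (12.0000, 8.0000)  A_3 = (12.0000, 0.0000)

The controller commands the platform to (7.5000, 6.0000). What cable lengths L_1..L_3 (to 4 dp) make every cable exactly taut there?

(9.6047, 4.9244, 7.5000)

L_1: Δ = A_1−P = (-7.5000, -6.0000) → ‖Δ‖ = √92.2500 = 9.6047
L_2: Δ = A_2−P = (4.5000, 2.0000) → ‖Δ‖ = √24.2500 = 4.9244
L_3: Δ = A_3−P = (4.5000, -6.0000) → ‖Δ‖ = √56.2500 = 7.5000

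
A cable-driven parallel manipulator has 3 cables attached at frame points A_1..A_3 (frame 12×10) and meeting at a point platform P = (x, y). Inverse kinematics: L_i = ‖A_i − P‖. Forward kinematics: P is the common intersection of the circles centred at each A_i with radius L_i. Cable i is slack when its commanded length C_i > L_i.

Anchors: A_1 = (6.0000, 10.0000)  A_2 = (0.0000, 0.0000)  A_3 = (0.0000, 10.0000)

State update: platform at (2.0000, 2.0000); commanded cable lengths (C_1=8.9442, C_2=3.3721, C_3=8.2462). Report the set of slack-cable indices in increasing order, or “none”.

cable 1: L_1 = ‖A_1−P‖ = 8.9443;  C_1 = 8.9442 → taut
cable 2: L_2 = ‖A_2−P‖ = 2.8284;  C_2 = 3.3721 → slack
cable 3: L_3 = ‖A_3−P‖ = 8.2462;  C_3 = 8.2462 → taut

2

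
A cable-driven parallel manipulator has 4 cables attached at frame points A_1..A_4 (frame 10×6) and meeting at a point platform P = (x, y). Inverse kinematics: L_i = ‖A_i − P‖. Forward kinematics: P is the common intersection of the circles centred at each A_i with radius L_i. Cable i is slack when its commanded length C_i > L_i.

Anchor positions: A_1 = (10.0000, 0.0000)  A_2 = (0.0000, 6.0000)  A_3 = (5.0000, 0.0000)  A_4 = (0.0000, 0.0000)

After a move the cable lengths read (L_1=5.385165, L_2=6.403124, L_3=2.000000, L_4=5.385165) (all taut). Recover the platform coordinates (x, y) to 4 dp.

each cable: (A_i−P)·(A_i−P) = L_i²; let k_i = ‖A_i‖²−L_i²
k_1 = 100.0000+0.0000−29.0000 = 71.0000
row 1: 20.0000x − 12.0000y = 76.0000  (k_2=-5.0000)
row 2: 10.0000x + 0.0000y = 50.0000  (k_3=21.0000)
row 3: 20.0000x + 0.0000y = 100.0000  (k_4=-29.0000)
Cramer on rows 1–2 → x = 5.0000, y = 2.0000
check cable 4: ‖A_4−P‖² = 29.0000 ≈ L_4² = 29.0000 ✓

(5.0000, 2.0000)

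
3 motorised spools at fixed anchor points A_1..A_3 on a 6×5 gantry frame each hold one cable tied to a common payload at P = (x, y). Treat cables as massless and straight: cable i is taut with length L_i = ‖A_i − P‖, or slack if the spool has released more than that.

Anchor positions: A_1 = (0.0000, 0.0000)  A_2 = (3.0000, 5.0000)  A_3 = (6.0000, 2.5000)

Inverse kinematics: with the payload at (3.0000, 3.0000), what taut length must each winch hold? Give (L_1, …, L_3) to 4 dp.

(4.2426, 2.0000, 3.0414)

L_1: Δ = A_1−P = (-3.0000, -3.0000) → ‖Δ‖ = √18.0000 = 4.2426
L_2: Δ = A_2−P = (0.0000, 2.0000) → ‖Δ‖ = √4.0000 = 2.0000
L_3: Δ = A_3−P = (3.0000, -0.5000) → ‖Δ‖ = √9.2500 = 3.0414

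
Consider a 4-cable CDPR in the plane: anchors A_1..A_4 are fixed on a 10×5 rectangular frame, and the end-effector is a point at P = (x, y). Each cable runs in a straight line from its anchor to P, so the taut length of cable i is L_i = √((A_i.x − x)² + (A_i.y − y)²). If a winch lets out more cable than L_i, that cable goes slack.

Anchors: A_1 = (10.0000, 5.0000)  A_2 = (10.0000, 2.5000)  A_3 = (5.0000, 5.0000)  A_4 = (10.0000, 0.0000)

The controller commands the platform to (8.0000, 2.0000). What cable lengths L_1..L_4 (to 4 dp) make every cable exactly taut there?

L_1: Δ = A_1−P = (2.0000, 3.0000) → ‖Δ‖ = √13.0000 = 3.6056
L_2: Δ = A_2−P = (2.0000, 0.5000) → ‖Δ‖ = √4.2500 = 2.0616
L_3: Δ = A_3−P = (-3.0000, 3.0000) → ‖Δ‖ = √18.0000 = 4.2426
L_4: Δ = A_4−P = (2.0000, -2.0000) → ‖Δ‖ = √8.0000 = 2.8284

(3.6056, 2.0616, 4.2426, 2.8284)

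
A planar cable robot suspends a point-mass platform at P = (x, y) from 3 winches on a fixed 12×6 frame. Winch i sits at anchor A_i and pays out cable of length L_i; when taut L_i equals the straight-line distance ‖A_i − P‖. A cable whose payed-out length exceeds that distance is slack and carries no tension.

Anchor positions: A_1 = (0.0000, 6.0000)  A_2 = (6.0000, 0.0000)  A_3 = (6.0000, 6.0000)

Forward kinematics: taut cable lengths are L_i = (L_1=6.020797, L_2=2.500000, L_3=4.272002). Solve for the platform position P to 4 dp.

circle eqns → linear via eq_j − eq_1; set q_j = A_j·A_j − L_j²
q_1 = 0.0000+36.0000−36.2500 = -0.2500
-12.0000·x + 12.0000·y = q_1−q_2 = -30.0000
-12.0000·x + 0.0000·y = q_1−q_3 = -54.0000
solve first two rows → x=4.5000, y=2.0000

(4.5000, 2.0000)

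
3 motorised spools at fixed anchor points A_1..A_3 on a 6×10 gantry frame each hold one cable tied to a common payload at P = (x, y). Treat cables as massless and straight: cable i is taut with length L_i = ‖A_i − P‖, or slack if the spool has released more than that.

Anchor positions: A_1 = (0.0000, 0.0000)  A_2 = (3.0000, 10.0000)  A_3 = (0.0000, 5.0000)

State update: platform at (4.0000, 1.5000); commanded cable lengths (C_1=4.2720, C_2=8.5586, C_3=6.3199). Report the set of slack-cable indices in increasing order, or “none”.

cable 1: L_1 = ‖A_1−P‖ = 4.2720;  C_1 = 4.2720 → taut
cable 2: L_2 = ‖A_2−P‖ = 8.5586;  C_2 = 8.5586 → taut
cable 3: L_3 = ‖A_3−P‖ = 5.3151;  C_3 = 6.3199 → slack

3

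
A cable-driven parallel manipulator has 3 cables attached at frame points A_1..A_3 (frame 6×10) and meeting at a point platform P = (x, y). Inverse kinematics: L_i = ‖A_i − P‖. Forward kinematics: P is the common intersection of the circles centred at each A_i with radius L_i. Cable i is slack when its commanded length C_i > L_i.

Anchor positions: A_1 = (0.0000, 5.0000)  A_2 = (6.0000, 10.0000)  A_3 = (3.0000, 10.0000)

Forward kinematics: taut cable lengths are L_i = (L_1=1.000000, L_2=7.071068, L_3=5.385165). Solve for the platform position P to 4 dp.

(1.0000, 5.0000)

each cable: (A_i−P)·(A_i−P) = L_i²; let c_i = ‖A_i‖²−L_i²
c_1 = 0.0000+25.0000−1.0000 = 24.0000
row 1: -12.0000x − 10.0000y = -62.0000  (c_2=86.0000)
row 2: -6.0000x − 10.0000y = -56.0000  (c_3=80.0000)
Cramer on rows 1–2 → x = 1.0000, y = 5.0000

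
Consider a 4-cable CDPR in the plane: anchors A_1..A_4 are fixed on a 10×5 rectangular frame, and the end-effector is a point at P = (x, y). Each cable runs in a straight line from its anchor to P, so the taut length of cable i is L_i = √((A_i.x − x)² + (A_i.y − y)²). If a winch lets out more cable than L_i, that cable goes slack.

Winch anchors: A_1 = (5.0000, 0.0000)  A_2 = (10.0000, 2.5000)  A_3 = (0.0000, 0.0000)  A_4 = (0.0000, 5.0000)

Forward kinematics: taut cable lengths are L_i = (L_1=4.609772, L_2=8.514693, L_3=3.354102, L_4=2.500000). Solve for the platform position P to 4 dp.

(1.5000, 3.0000)

expand ‖A_i−P‖²=L_i² and subtract eq 1 (q_i ≔ ‖A_i‖²−L_i²)
q_1 = 25.0000+0.0000−21.2500 = 3.7500
eq1−eq2 → [-10.0000  -5.0000]·P = -30.0000
eq1−eq3 → [10.0000  0.0000]·P = 15.0000
eq1−eq4 → [10.0000  -10.0000]·P = -15.0000
2×2 solve → P = (1.5000, 3.0000)
check cable 4: ‖A_4−P‖² = 6.2500 ≈ L_4² = 6.2500 ✓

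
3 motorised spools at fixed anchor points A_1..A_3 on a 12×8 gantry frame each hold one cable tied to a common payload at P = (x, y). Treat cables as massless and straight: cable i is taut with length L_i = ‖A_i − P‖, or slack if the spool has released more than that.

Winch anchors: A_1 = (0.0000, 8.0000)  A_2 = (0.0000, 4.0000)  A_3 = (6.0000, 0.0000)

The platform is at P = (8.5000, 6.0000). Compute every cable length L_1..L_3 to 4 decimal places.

L_1: Δ = A_1−P = (-8.5000, 2.0000) → ‖Δ‖ = √76.2500 = 8.7321
L_2: Δ = A_2−P = (-8.5000, -2.0000) → ‖Δ‖ = √76.2500 = 8.7321
L_3: Δ = A_3−P = (-2.5000, -6.0000) → ‖Δ‖ = √42.2500 = 6.5000

(8.7321, 8.7321, 6.5000)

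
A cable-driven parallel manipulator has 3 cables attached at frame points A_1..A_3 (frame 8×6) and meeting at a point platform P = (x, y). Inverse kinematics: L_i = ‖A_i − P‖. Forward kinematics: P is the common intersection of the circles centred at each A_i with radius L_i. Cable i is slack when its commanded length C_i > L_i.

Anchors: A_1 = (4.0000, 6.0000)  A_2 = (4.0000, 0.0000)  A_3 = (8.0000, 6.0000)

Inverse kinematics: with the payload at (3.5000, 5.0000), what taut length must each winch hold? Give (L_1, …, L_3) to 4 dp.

(1.1180, 5.0249, 4.6098)

L_1: Δ = A_1−P = (0.5000, 1.0000) → ‖Δ‖ = √1.2500 = 1.1180
L_2: Δ = A_2−P = (0.5000, -5.0000) → ‖Δ‖ = √25.2500 = 5.0249
L_3: Δ = A_3−P = (4.5000, 1.0000) → ‖Δ‖ = √21.2500 = 4.6098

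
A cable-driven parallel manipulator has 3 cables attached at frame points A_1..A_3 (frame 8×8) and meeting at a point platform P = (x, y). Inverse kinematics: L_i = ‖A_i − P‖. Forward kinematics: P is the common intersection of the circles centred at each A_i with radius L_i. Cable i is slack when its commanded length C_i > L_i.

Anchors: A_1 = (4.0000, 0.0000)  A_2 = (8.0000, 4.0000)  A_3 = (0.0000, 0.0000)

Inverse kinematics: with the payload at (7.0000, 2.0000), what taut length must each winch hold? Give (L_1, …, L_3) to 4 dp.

(3.6056, 2.2361, 7.2801)

L_1: Δ = A_1−P = (-3.0000, -2.0000) → ‖Δ‖ = √13.0000 = 3.6056
L_2: Δ = A_2−P = (1.0000, 2.0000) → ‖Δ‖ = √5.0000 = 2.2361
L_3: Δ = A_3−P = (-7.0000, -2.0000) → ‖Δ‖ = √53.0000 = 7.2801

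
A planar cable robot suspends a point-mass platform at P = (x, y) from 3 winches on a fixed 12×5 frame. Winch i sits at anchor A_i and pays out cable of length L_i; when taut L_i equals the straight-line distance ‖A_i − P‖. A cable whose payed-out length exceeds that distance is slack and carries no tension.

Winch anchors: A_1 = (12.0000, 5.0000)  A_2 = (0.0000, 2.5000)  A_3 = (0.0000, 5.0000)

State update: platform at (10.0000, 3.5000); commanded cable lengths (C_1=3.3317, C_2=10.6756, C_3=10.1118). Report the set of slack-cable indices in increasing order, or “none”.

1, 2

cable 1: √((2.0000)²+(1.5000)²)=2.5000, C_1=3.3317: slack
cable 2: √((-10.0000)²+(-1.0000)²)=10.0499, C_2=10.6756: slack
cable 3: √((-10.0000)²+(1.5000)²)=10.1119, C_3=10.1118: taut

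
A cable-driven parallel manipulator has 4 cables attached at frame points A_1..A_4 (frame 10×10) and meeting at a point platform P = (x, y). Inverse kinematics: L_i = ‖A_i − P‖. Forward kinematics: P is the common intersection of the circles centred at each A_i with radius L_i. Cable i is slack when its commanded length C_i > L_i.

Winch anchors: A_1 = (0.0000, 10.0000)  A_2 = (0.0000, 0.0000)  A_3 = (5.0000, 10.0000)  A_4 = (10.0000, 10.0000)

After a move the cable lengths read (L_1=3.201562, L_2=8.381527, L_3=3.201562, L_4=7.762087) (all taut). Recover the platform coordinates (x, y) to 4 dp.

expand ‖A_i−P‖²=L_i² and subtract eq 1 (k_i ≔ ‖A_i‖²−L_i²)
k_1 = 0.0000+100.0000−10.2500 = 89.7500
eq1−eq2 → [0.0000  20.0000]·P = 160.0000
eq1−eq3 → [-10.0000  0.0000]·P = -25.0000
eq1−eq4 → [-20.0000  0.0000]·P = -50.0000
2×2 solve → P = (2.5000, 8.0000)
check cable 4: ‖A_4−P‖² = 60.2500 ≈ L_4² = 60.2500 ✓

(2.5000, 8.0000)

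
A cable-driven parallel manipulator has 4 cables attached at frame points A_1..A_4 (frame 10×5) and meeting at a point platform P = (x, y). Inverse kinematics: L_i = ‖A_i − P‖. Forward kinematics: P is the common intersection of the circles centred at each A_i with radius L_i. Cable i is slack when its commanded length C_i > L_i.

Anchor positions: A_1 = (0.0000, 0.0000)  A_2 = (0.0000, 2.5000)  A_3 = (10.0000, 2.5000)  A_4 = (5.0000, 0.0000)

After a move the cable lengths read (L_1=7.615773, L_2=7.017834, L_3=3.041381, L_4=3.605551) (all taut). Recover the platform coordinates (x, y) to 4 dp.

each cable: (A_i−P)·(A_i−P) = L_i²; let q_i = ‖A_i‖²−L_i²
q_1 = 0.0000+0.0000−58.0000 = -58.0000
row 1: 0.0000x − 5.0000y = -15.0000  (q_2=-43.0000)
row 2: -20.0000x − 5.0000y = -155.0000  (q_3=97.0000)
row 3: -10.0000x + 0.0000y = -70.0000  (q_4=12.0000)
Cramer on rows 1–2 → x = 7.0000, y = 3.0000
check cable 4: ‖A_4−P‖² = 13.0000 ≈ L_4² = 13.0000 ✓

(7.0000, 3.0000)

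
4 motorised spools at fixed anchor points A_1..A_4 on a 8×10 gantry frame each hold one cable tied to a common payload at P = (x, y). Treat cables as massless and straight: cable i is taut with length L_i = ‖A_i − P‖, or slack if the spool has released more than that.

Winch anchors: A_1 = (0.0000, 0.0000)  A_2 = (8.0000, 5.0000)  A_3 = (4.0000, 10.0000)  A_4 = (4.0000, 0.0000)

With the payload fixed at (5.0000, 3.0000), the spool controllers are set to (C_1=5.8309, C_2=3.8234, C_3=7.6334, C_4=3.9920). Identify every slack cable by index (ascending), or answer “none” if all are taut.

i=1: geometric 5.8310 vs commanded 5.8309 ⇒ taut
i=2: geometric 3.6056 vs commanded 3.8234 ⇒ slack
i=3: geometric 7.0711 vs commanded 7.6334 ⇒ slack
i=4: geometric 3.1623 vs commanded 3.9920 ⇒ slack

2, 3, 4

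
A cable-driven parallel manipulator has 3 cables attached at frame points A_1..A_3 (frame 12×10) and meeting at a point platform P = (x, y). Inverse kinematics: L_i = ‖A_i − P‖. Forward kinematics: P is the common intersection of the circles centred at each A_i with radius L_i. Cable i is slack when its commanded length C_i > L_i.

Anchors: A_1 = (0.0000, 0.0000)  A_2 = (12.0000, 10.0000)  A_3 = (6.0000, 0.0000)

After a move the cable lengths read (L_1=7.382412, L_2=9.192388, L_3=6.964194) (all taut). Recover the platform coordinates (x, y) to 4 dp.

each cable: (A_i−P)·(A_i−P) = L_i²; let q_i = ‖A_i‖²−L_i²
q_1 = 0.0000+0.0000−54.5000 = -54.5000
row 1: -24.0000x − 20.0000y = -214.0000  (q_2=159.5000)
row 2: -12.0000x + 0.0000y = -42.0000  (q_3=-12.5000)
Cramer on rows 1–2 → x = 3.5000, y = 6.5000

(3.5000, 6.5000)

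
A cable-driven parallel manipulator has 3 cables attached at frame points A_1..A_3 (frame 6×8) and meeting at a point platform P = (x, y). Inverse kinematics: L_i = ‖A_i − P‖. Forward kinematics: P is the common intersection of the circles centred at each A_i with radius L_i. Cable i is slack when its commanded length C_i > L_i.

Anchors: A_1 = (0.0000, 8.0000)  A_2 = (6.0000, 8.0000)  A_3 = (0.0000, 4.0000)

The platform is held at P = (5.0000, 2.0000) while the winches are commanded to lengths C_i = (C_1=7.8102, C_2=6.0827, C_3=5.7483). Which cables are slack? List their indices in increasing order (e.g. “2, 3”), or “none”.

3

i=1: geometric 7.8102 vs commanded 7.8102 ⇒ taut
i=2: geometric 6.0828 vs commanded 6.0827 ⇒ taut
i=3: geometric 5.3852 vs commanded 5.7483 ⇒ slack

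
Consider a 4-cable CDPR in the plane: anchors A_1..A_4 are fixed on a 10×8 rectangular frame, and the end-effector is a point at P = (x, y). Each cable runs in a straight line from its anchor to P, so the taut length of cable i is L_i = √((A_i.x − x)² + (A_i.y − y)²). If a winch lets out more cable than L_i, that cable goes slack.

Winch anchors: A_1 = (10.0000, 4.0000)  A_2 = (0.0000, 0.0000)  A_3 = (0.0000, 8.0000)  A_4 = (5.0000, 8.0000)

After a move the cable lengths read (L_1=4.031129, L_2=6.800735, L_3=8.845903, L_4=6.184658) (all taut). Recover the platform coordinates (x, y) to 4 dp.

(6.5000, 2.0000)

circle eqns → linear via eq_j − eq_1; set q_j = A_j·A_j − L_j²
q_1 = 100.0000+16.0000−16.2500 = 99.7500
20.0000·x + 8.0000·y = q_1−q_2 = 146.0000
20.0000·x − 8.0000·y = q_1−q_3 = 114.0000
10.0000·x − 8.0000·y = q_1−q_4 = 49.0000
solve first two rows → x=6.5000, y=2.0000
check cable 4: ‖A_4−P‖² = 38.2500 ≈ L_4² = 38.2500 ✓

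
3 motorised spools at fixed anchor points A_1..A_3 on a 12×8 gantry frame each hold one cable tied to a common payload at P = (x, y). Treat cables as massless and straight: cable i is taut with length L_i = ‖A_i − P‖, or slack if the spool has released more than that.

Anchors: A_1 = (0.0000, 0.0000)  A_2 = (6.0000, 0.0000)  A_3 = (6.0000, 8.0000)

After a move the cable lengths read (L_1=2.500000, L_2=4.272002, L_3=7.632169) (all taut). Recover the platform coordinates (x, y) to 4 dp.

(2.0000, 1.5000)

each cable: (A_i−P)·(A_i−P) = L_i²; let k_i = ‖A_i‖²−L_i²
k_1 = 0.0000+0.0000−6.2500 = -6.2500
row 1: -12.0000x + 0.0000y = -24.0000  (k_2=17.7500)
row 2: -12.0000x − 16.0000y = -48.0000  (k_3=41.7500)
Cramer on rows 1–2 → x = 2.0000, y = 1.5000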